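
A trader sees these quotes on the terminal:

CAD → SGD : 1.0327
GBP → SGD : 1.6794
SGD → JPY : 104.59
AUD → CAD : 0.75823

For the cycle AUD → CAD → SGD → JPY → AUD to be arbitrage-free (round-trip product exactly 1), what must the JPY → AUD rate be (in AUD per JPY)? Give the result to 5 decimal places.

0.01221

Known legs of the cycle: 0.75823 × 1.0327 × 104.59 = 81.89649281539
For no arbitrage the full-cycle product must be 1, so the missing rate is 1 / 81.89649281539 ≈ 0.0122105.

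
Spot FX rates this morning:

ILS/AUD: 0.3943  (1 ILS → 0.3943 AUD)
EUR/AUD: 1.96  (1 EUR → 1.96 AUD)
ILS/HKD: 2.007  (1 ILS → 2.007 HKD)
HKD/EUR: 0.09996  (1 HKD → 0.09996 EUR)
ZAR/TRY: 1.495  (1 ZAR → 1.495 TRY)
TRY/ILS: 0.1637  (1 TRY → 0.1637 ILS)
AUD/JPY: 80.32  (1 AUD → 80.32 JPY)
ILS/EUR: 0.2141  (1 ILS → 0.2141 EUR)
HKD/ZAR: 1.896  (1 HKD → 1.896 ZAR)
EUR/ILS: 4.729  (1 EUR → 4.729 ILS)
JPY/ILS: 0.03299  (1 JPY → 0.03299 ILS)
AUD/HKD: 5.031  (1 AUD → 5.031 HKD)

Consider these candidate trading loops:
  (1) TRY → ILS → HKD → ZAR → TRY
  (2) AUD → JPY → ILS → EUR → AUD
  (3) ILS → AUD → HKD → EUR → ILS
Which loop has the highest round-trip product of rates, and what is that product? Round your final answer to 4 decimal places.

1.1119

(1) 0.1637 × 2.007 × 1.896 × 1.495 = 0.93127
(2) 80.32 × 0.03299 × 0.2141 × 1.96 = 1.11193
(3) 0.3943 × 5.031 × 0.09996 × 4.729 = 0.93773
Highest is cycle (2) at 1.1119 (>1, arbitrage).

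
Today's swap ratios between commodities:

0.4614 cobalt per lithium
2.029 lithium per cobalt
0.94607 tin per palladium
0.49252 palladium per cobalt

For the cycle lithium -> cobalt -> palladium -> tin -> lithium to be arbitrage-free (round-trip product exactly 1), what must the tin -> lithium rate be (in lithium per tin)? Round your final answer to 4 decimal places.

4.6513

Known legs of the cycle: 0.4614 × 0.49252 × 0.94607 = 0.21499320409896
For no arbitrage the full-cycle product must be 1, so the missing rate is 1 / 0.21499320409896 ≈ 4.651310.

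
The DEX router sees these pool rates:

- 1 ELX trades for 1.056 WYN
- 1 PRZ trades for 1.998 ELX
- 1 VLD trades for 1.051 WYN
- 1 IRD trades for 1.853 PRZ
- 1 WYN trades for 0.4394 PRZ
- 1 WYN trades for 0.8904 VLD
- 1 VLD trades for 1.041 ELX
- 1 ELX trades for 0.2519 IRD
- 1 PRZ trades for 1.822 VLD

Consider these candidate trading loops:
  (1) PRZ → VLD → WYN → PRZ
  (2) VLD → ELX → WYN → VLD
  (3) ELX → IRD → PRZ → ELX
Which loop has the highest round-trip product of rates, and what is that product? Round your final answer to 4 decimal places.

0.9788

(1) 1.822 × 1.051 × 0.4394 = 0.84142
(2) 1.041 × 1.056 × 0.8904 = 0.97881
(3) 0.2519 × 1.853 × 1.998 = 0.93261
Highest is cycle (2) at 0.9788 (≤1, no arbitrage).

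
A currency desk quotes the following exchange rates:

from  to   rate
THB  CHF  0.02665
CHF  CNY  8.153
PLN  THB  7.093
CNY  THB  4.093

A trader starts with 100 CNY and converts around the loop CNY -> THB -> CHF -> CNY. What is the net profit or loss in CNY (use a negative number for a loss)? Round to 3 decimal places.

-11.068

100 CNY × 4.093 = 409.3 THB
409.3 THB × 0.02665 = 10.907845 CHF
10.907845 CHF × 8.153 = 88.931660285 CNY
Net change: 88.931660285 − 100 = -11.068339715 CNY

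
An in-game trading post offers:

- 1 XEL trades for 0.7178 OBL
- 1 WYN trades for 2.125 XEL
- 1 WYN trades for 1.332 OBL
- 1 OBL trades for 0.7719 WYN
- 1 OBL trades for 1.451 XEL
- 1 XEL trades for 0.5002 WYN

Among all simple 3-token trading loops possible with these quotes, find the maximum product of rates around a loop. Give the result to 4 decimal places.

XEL→OBL→WYN→XEL: 0.7178 × 0.7719 × 2.125 = 1.17740
XEL→WYN→OBL→XEL: 0.5002 × 1.332 × 1.451 = 0.96675
Maximum is XEL→OBL→WYN→XEL at 1.1774; arbitrage exists.

1.1774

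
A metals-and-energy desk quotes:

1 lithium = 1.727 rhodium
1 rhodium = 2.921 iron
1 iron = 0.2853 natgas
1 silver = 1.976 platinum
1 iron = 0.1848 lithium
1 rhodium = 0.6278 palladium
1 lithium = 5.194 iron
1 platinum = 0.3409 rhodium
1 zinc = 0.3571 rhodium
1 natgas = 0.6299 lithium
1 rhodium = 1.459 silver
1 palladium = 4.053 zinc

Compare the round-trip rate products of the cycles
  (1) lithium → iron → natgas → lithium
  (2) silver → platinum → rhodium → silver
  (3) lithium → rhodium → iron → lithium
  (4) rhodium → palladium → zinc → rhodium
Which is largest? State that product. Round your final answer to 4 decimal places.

(1) 5.194 × 0.2853 × 0.6299 = 0.93342
(2) 1.976 × 0.3409 × 1.459 = 0.98281
(3) 1.727 × 2.921 × 0.1848 = 0.93224
(4) 0.6278 × 4.053 × 0.3571 = 0.90863
Highest is cycle (2) at 0.9828 (≤1, no arbitrage).

0.9828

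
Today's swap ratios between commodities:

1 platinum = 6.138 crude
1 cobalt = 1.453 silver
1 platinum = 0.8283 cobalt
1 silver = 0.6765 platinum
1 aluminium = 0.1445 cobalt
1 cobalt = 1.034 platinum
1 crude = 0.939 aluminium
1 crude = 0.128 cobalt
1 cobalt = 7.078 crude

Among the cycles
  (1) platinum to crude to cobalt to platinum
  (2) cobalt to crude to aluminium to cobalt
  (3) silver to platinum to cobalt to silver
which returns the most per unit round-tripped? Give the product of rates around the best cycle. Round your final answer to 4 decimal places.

0.9604

(1) 6.138 × 0.128 × 1.034 = 0.81238
(2) 7.078 × 0.939 × 0.1445 = 0.96038
(3) 0.6765 × 0.8283 × 1.453 = 0.81418
Highest is cycle (2) at 0.9604 (≤1, no arbitrage).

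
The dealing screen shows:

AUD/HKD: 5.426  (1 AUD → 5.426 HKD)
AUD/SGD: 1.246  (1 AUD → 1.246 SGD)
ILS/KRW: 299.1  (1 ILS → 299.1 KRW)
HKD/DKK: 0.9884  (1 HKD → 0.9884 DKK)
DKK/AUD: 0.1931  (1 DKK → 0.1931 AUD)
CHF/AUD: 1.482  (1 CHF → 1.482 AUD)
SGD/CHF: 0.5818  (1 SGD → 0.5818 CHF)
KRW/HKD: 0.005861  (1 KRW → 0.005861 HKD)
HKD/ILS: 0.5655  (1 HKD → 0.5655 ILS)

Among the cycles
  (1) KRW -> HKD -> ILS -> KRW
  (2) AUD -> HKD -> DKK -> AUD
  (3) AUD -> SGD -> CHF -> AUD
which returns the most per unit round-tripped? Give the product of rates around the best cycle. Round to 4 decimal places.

(1) 0.005861 × 0.5655 × 299.1 = 0.99134
(2) 5.426 × 0.9884 × 0.1931 = 1.03561
(3) 1.246 × 0.5818 × 1.482 = 1.07434
Highest is cycle (3) at 1.0743 (>1, arbitrage).

1.0743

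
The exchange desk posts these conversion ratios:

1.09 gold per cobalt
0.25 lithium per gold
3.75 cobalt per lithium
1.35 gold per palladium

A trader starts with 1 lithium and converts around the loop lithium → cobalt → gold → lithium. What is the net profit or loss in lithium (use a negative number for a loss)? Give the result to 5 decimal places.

0.02188

1 lithium × 3.75 = 3.75 cobalt
3.75 cobalt × 1.09 = 4.0875 gold
4.0875 gold × 0.25 = 1.021875 lithium
Net change: 1.021875 − 1 = 0.021875 lithium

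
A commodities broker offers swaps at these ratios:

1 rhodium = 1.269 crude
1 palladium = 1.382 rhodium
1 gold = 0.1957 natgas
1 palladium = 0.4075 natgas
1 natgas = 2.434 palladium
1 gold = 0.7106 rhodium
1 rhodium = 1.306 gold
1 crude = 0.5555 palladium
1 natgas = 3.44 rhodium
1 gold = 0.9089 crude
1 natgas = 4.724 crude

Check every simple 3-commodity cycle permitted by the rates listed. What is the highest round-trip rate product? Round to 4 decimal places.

natgas→crude→palladium→natgas: 4.724 × 0.5555 × 0.4075 = 1.06935
palladium→rhodium→crude→palladium: 1.382 × 1.269 × 0.5555 = 0.97421
natgas→rhodium→gold→natgas: 3.44 × 1.306 × 0.1957 = 0.87921
Maximum is natgas→crude→palladium→natgas at 1.0694; arbitrage exists.

1.0694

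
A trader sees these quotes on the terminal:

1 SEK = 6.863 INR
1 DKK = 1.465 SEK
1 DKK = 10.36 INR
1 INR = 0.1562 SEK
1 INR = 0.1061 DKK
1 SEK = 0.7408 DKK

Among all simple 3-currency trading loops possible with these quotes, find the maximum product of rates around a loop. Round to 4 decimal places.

INR→SEK→DKK→INR: 0.1562 × 0.7408 × 10.36 = 1.19879
INR→DKK→SEK→INR: 0.1061 × 1.465 × 6.863 = 1.06676
Maximum is INR→SEK→DKK→INR at 1.1988; arbitrage exists.

1.1988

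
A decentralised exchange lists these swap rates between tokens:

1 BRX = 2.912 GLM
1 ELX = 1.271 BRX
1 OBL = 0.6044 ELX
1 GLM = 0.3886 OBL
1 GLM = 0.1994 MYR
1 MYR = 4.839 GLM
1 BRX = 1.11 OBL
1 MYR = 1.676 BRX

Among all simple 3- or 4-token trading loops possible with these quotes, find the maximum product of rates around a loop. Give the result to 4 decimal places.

0.9732

MYR→BRX→GLM→MYR: 1.676 × 2.912 × 0.1994 = 0.97317
ELX→BRX→GLM→OBL→ELX: 1.271 × 2.912 × 0.3886 × 0.6044 = 0.86929
ELX→BRX→OBL→ELX: 1.271 × 1.11 × 0.6044 = 0.85269
Maximum is MYR→BRX→GLM→MYR at 0.9732; no arbitrage — every cycle loses value.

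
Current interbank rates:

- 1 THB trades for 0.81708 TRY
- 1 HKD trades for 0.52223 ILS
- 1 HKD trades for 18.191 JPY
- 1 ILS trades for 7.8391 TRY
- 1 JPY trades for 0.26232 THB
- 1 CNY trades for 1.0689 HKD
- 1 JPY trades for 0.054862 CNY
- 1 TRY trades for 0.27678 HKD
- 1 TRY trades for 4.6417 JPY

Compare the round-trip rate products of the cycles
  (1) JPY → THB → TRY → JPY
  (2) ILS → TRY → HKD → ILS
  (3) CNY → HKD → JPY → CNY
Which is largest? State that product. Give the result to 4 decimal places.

1.1331

(1) 0.26232 × 0.81708 × 4.6417 = 0.99489
(2) 7.8391 × 0.27678 × 0.52223 = 1.13309
(3) 1.0689 × 18.191 × 0.054862 = 1.06676
Highest is cycle (2) at 1.1331 (>1, arbitrage).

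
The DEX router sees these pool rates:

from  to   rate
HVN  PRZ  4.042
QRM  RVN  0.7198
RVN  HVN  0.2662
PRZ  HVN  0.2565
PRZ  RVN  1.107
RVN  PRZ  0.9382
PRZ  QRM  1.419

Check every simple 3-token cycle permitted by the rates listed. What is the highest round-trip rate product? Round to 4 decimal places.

RVN→HVN→PRZ→RVN: 0.2662 × 4.042 × 1.107 = 1.19111
RVN→PRZ→QRM→RVN: 0.9382 × 1.419 × 0.7198 = 0.95827
Maximum is RVN→HVN→PRZ→RVN at 1.1911; arbitrage exists.

1.1911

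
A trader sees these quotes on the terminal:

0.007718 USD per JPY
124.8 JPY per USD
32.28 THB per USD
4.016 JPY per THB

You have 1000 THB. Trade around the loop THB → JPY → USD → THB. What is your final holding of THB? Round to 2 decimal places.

1000 THB × 4.016 = 4016 JPY
4016 JPY × 0.007718 = 30.995488 USD
30.995488 USD × 32.28 = 1000.53435264 THB

1000.53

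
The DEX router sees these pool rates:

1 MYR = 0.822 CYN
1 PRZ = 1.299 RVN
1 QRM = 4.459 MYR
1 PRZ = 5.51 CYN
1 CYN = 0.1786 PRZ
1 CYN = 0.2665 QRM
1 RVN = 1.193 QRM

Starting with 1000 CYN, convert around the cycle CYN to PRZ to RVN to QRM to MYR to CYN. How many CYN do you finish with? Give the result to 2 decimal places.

1014.47

1000 CYN × 0.1786 = 178.6 PRZ
178.6 PRZ × 1.299 = 232.0014 RVN
232.0014 RVN × 1.193 = 276.7776702 QRM
276.7776702 QRM × 4.459 = 1234.1516314218 MYR
1234.1516314218 MYR × 0.822 = 1014.4726410287196 CYN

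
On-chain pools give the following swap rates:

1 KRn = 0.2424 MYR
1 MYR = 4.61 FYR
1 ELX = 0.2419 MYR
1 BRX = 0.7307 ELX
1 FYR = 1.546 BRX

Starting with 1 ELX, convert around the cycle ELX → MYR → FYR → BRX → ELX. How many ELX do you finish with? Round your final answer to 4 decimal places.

1 ELX × 0.2419 = 0.2419 MYR
0.2419 MYR × 4.61 = 1.115159 FYR
1.115159 FYR × 1.546 = 1.724035814 BRX
1.724035814 BRX × 0.7307 = 1.2597529692898 ELX

1.2598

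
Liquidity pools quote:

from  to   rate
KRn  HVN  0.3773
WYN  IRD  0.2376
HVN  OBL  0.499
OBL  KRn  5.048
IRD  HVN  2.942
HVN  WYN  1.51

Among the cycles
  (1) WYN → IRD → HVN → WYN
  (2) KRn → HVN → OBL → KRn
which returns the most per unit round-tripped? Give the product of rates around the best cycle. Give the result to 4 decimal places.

(1) 0.2376 × 2.942 × 1.51 = 1.05552
(2) 0.3773 × 0.499 × 5.048 = 0.95040
Highest is cycle (1) at 1.0555 (>1, arbitrage).

1.0555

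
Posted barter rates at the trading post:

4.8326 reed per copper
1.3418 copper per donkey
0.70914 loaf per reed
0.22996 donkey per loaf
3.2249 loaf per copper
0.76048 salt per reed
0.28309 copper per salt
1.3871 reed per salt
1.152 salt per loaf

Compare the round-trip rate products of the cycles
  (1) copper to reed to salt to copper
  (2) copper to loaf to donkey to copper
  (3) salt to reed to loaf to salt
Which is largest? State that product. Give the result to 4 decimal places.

1.1332

(1) 4.8326 × 0.76048 × 0.28309 = 1.04038
(2) 3.2249 × 0.22996 × 1.3418 = 0.99508
(3) 1.3871 × 0.70914 × 1.152 = 1.13316
Highest is cycle (3) at 1.1332 (>1, arbitrage).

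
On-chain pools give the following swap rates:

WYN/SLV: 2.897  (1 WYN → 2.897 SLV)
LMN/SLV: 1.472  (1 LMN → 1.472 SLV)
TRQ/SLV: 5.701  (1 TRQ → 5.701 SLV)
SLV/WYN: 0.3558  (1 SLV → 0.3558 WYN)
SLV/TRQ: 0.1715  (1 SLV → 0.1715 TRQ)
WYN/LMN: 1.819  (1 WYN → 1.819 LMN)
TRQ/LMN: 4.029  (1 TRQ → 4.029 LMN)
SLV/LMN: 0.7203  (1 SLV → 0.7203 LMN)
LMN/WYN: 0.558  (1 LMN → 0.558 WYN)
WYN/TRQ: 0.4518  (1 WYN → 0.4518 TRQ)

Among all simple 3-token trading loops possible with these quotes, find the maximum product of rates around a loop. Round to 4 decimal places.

1.1644

WYN→SLV→LMN→WYN: 2.897 × 0.7203 × 0.558 = 1.16438
SLV→TRQ→LMN→SLV: 0.1715 × 4.029 × 1.472 = 1.01711
WYN→TRQ→LMN→WYN: 0.4518 × 4.029 × 0.558 = 1.01573
WYN→LMN→SLV→WYN: 1.819 × 1.472 × 0.3558 = 0.95268
WYN→TRQ→SLV→WYN: 0.4518 × 5.701 × 0.3558 = 0.91644
Maximum is WYN→SLV→LMN→WYN at 1.1644; arbitrage exists.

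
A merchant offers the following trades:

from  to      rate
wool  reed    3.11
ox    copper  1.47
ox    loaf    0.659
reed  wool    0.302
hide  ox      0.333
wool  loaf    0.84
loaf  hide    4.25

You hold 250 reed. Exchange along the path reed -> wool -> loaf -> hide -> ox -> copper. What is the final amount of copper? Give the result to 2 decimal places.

250 reed × 0.302 = 75.5 wool
75.5 wool × 0.84 = 63.42 loaf
63.42 loaf × 4.25 = 269.535 hide
269.535 hide × 0.333 = 89.755155 ox
89.755155 ox × 1.47 = 131.94007785 copper

131.94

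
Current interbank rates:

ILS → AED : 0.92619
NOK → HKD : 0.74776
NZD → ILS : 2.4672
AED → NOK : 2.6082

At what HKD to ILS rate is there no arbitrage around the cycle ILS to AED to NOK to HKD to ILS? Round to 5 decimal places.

0.55360

Known legs of the cycle: 0.92619 × 2.6082 × 0.74776 = 1.80635542568208
For no arbitrage the full-cycle product must be 1, so the missing rate is 1 / 1.80635542568208 ≈ 0.5536009.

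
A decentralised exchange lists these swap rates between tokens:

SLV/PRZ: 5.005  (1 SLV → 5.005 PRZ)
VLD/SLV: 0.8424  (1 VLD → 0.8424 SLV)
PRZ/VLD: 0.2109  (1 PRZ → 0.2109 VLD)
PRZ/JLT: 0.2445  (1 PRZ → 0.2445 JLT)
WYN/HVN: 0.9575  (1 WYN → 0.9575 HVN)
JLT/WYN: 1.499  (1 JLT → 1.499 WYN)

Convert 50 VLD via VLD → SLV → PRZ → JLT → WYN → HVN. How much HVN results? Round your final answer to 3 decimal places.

50 VLD × 0.8424 = 42.12 SLV
42.12 SLV × 5.005 = 210.8106 PRZ
210.8106 PRZ × 0.2445 = 51.5431917 JLT
51.5431917 JLT × 1.499 = 77.2632443583 WYN
77.2632443583 WYN × 0.9575 = 73.97955647307225 HVN

73.980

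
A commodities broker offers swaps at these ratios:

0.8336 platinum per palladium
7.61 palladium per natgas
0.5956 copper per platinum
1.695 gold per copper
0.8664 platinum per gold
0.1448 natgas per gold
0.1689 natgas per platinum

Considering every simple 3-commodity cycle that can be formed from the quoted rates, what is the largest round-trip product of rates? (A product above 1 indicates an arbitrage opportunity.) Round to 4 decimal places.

platinum→natgas→palladium→platinum: 0.1689 × 7.61 × 0.8336 = 1.07145
gold→platinum→copper→gold: 0.8664 × 0.5956 × 1.695 = 0.87467
Maximum is platinum→natgas→palladium→platinum at 1.0715; arbitrage exists.

1.0715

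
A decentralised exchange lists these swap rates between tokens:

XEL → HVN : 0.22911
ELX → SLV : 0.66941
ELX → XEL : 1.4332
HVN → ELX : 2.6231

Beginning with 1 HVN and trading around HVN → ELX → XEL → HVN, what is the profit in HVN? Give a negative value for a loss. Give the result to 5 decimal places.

-0.13868

1 HVN × 2.6231 = 2.6231 ELX
2.6231 ELX × 1.4332 = 3.75942692 XEL
3.75942692 XEL × 0.22911 = 0.8613223016412 HVN
Net change: 0.8613223016412 − 1 = -0.1386776983588 HVN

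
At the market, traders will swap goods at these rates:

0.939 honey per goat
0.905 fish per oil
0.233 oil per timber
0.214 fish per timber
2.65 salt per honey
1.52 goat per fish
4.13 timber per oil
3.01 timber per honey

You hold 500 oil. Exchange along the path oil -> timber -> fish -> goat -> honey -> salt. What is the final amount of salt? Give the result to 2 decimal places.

1671.43

500 oil × 4.13 = 2065 timber
2065 timber × 0.214 = 441.91 fish
441.91 fish × 1.52 = 671.7032 goat
671.7032 goat × 0.939 = 630.7293048 honey
630.7293048 honey × 2.65 = 1671.43265772 salt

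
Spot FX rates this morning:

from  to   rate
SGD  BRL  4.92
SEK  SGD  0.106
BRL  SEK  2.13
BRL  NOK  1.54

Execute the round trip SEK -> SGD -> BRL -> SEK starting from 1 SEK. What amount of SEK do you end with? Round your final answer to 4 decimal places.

1 SEK × 0.106 = 0.106 SGD
0.106 SGD × 4.92 = 0.52152 BRL
0.52152 BRL × 2.13 = 1.1108376 SEK

1.1108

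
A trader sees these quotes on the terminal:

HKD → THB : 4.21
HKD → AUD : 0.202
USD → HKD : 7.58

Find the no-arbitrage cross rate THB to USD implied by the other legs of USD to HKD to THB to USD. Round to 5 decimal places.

Known legs of the cycle: 7.58 × 4.21 = 31.9118
For no arbitrage the full-cycle product must be 1, so the missing rate is 1 / 31.9118 ≈ 0.0313364.

0.03134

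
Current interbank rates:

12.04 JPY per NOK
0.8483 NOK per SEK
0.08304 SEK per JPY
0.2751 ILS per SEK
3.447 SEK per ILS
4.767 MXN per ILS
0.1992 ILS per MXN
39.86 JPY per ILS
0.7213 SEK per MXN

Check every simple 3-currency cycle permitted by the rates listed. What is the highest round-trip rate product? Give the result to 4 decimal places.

0.9459

ILS→MXN→SEK→ILS: 4.767 × 0.7213 × 0.2751 = 0.94591
ILS→JPY→SEK→ILS: 39.86 × 0.08304 × 0.2751 = 0.91057
SEK→NOK→JPY→SEK: 0.8483 × 12.04 × 0.08304 = 0.84813
Maximum is ILS→MXN→SEK→ILS at 0.9459; no arbitrage — every cycle loses value.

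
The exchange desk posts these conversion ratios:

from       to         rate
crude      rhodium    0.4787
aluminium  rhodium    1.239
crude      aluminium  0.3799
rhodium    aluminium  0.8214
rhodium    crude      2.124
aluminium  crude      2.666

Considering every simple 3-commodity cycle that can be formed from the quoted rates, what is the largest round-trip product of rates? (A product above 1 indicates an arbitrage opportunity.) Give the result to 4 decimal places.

rhodium→aluminium→crude→rhodium: 0.8214 × 2.666 × 0.4787 = 1.04828
rhodium→crude→aluminium→rhodium: 2.124 × 0.3799 × 1.239 = 0.99976
Maximum is rhodium→aluminium→crude→rhodium at 1.0483; arbitrage exists.

1.0483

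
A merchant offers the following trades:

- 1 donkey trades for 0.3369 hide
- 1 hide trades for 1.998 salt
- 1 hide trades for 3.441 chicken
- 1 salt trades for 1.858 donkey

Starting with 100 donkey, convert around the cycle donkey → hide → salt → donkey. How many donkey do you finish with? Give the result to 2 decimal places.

125.07

100 donkey × 0.3369 = 33.69 hide
33.69 hide × 1.998 = 67.31262 salt
67.31262 salt × 1.858 = 125.06684796 donkey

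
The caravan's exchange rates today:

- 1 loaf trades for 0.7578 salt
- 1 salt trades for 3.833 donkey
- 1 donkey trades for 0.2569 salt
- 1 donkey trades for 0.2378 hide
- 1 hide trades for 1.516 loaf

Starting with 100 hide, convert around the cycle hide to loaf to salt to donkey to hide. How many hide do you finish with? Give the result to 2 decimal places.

104.71

100 hide × 1.516 = 151.6 loaf
151.6 loaf × 0.7578 = 114.88248 salt
114.88248 salt × 3.833 = 440.34454584 donkey
440.34454584 donkey × 0.2378 = 104.713933000752 hide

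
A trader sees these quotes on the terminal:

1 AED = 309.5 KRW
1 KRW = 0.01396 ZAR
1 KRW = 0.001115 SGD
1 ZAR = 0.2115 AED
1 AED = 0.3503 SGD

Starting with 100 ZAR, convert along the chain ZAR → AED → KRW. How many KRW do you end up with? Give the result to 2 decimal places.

6545.93

100 ZAR × 0.2115 = 21.15 AED
21.15 AED × 309.5 = 6545.925 KRW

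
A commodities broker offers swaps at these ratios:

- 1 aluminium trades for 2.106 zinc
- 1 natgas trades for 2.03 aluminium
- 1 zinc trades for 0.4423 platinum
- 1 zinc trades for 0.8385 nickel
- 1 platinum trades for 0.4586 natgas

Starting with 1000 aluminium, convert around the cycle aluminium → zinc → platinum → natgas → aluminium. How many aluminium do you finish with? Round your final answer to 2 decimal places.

867.17

1000 aluminium × 2.106 = 2106 zinc
2106 zinc × 0.4423 = 931.4838 platinum
931.4838 platinum × 0.4586 = 427.17847068 natgas
427.17847068 natgas × 2.03 = 867.1722954804 aluminium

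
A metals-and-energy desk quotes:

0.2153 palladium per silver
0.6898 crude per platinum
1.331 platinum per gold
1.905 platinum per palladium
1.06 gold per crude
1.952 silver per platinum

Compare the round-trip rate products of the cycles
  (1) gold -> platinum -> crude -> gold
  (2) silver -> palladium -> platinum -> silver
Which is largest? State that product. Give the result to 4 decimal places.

(1) 1.331 × 0.6898 × 1.06 = 0.97321
(2) 0.2153 × 1.905 × 1.952 = 0.80061
Highest is cycle (1) at 0.9732 (≤1, no arbitrage).

0.9732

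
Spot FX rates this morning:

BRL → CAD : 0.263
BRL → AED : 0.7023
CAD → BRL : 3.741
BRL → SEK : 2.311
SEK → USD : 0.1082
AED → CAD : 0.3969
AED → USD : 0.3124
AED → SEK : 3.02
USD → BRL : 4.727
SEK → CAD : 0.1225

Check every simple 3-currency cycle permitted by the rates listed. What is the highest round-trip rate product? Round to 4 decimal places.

USD→BRL→SEK→USD: 4.727 × 2.311 × 0.1082 = 1.18199
SEK→CAD→BRL→SEK: 0.1225 × 3.741 × 2.311 = 1.05907
AED→CAD→BRL→AED: 0.3969 × 3.741 × 0.7023 = 1.04278
AED→USD→BRL→AED: 0.3124 × 4.727 × 0.7023 = 1.03710
Maximum is USD→BRL→SEK→USD at 1.1820; arbitrage exists.

1.1820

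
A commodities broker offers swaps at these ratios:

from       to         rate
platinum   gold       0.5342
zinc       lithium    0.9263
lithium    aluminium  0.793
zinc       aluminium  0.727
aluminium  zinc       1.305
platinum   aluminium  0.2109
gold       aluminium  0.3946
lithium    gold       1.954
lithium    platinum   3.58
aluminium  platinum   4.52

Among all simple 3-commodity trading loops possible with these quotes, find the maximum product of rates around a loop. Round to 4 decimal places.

lithium→aluminium→zinc→lithium: 0.793 × 1.305 × 0.9263 = 0.95860
platinum→gold→aluminium→platinum: 0.5342 × 0.3946 × 4.52 = 0.95279
Maximum is lithium→aluminium→zinc→lithium at 0.9586; no arbitrage — every cycle loses value.

0.9586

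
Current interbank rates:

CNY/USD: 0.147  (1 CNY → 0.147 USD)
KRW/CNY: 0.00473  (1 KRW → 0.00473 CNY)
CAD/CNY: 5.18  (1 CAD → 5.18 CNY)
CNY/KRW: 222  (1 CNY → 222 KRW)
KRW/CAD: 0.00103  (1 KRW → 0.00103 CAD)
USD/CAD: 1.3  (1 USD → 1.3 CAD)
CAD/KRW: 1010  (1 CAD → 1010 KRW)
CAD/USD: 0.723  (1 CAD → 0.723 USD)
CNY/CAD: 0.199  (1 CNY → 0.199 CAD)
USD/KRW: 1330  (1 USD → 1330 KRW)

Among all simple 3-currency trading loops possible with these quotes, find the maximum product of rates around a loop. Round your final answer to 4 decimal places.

KRW→CAD→CNY→KRW: 0.00103 × 5.18 × 222 = 1.18446
KRW→CAD→USD→KRW: 0.00103 × 0.723 × 1330 = 0.99044
CNY→USD→CAD→CNY: 0.147 × 1.3 × 5.18 = 0.98990
KRW→CNY→CAD→KRW: 0.00473 × 0.199 × 1010 = 0.95068
KRW→CNY→USD→KRW: 0.00473 × 0.147 × 1330 = 0.92476
Maximum is KRW→CAD→CNY→KRW at 1.1845; arbitrage exists.

1.1845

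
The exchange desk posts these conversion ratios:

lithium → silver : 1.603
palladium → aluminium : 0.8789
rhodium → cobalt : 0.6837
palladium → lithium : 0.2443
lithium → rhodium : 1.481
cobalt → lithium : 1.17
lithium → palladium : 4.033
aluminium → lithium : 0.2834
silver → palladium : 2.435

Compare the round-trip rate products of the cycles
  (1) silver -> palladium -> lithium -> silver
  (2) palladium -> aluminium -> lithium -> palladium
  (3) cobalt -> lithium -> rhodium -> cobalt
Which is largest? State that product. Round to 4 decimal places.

1.1847

(1) 2.435 × 0.2443 × 1.603 = 0.95358
(2) 0.8789 × 0.2834 × 4.033 = 1.00454
(3) 1.17 × 1.481 × 0.6837 = 1.18469
Highest is cycle (3) at 1.1847 (>1, arbitrage).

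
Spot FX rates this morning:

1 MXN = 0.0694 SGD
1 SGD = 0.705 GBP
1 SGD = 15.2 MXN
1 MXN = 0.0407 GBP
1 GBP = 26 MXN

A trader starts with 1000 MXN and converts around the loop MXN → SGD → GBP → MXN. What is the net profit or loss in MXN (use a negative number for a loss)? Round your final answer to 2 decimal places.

272.10

1000 MXN × 0.0694 = 69.4 SGD
69.4 SGD × 0.705 = 48.927 GBP
48.927 GBP × 26 = 1272.102 MXN
Net change: 1272.102 − 1000 = 272.102 MXN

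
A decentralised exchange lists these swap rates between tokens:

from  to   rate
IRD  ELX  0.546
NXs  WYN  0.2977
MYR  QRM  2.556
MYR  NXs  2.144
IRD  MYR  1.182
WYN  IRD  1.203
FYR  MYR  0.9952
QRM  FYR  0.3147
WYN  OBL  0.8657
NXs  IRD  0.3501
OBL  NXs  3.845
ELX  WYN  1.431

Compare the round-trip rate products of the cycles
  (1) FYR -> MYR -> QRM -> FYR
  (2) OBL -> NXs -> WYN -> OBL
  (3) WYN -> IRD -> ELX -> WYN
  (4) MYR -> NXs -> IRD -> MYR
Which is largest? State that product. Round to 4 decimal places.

0.9909

(1) 0.9952 × 2.556 × 0.3147 = 0.80051
(2) 3.845 × 0.2977 × 0.8657 = 0.99093
(3) 1.203 × 0.546 × 1.431 = 0.93994
(4) 2.144 × 0.3501 × 1.182 = 0.88723
Highest is cycle (2) at 0.9909 (≤1, no arbitrage).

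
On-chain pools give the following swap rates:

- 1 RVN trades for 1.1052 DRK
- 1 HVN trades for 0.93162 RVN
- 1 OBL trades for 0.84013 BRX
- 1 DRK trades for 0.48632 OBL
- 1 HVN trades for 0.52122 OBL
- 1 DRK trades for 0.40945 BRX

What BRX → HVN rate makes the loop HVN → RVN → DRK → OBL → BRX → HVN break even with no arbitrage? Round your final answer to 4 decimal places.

2.3771

Known legs of the cycle: 0.93162 × 1.1052 × 0.48632 × 0.84013 = 0.4206765495464587584
For no arbitrage the full-cycle product must be 1, so the missing rate is 1 / 0.4206765495464587584 ≈ 2.377123.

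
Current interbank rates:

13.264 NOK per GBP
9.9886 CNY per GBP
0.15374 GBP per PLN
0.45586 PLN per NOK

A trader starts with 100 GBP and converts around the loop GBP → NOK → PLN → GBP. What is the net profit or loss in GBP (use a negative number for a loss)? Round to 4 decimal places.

-7.0407

100 GBP × 13.264 = 1326.4 NOK
1326.4 NOK × 0.45586 = 604.652704 PLN
604.652704 PLN × 0.15374 = 92.95930671296 GBP
Net change: 92.95930671296 − 100 = -7.04069328704 GBP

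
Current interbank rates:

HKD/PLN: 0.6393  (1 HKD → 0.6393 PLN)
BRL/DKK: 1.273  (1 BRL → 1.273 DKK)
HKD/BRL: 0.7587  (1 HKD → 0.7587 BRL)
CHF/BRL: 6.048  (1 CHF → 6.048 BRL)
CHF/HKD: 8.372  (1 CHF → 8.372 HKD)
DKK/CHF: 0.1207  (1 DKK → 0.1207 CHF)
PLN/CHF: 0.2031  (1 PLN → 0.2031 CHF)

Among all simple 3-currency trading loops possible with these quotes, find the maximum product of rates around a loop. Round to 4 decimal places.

1.0870

HKD→PLN→CHF→HKD: 0.6393 × 0.2031 × 8.372 = 1.08704
DKK→CHF→BRL→DKK: 0.1207 × 6.048 × 1.273 = 0.92928
Maximum is HKD→PLN→CHF→HKD at 1.0870; arbitrage exists.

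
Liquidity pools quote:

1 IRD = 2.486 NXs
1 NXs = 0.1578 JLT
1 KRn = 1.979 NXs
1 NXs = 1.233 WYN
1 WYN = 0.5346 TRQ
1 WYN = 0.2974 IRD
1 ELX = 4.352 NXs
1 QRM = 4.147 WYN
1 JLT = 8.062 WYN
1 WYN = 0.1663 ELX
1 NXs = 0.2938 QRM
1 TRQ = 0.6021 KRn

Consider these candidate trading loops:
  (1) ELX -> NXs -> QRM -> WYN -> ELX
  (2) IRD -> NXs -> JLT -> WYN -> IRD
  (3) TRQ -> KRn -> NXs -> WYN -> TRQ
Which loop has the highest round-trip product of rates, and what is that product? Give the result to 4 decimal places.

(1) 4.352 × 0.2938 × 4.147 × 0.1663 = 0.88179
(2) 2.486 × 0.1578 × 8.062 × 0.2974 = 0.94057
(3) 0.6021 × 1.979 × 1.233 × 0.5346 = 0.78543
Highest is cycle (2) at 0.9406 (≤1, no arbitrage).

0.9406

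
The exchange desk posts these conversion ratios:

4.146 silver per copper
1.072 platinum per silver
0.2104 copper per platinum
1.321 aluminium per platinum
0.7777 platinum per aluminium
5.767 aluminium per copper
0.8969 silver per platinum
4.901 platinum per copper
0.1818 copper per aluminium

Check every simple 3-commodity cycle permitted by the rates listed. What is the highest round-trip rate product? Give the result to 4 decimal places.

aluminium→copper→platinum→aluminium: 0.1818 × 4.901 × 1.321 = 1.17701
aluminium→platinum→copper→aluminium: 0.7777 × 0.2104 × 5.767 = 0.94364
platinum→copper→silver→platinum: 0.2104 × 4.146 × 1.072 = 0.93513
Maximum is aluminium→copper→platinum→aluminium at 1.1770; arbitrage exists.

1.1770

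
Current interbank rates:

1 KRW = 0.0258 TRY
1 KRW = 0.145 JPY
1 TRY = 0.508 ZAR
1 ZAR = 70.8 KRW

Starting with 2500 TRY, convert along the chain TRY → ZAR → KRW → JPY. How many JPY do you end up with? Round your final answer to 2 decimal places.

13037.82

2500 TRY × 0.508 = 1270 ZAR
1270 ZAR × 70.8 = 89916 KRW
89916 KRW × 0.145 = 13037.82 JPY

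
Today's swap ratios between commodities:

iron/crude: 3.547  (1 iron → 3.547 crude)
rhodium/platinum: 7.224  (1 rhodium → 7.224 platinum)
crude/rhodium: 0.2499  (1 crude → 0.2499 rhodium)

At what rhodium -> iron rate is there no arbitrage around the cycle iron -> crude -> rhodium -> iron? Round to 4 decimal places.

Known legs of the cycle: 3.547 × 0.2499 = 0.8863953
For no arbitrage the full-cycle product must be 1, so the missing rate is 1 / 0.8863953 ≈ 1.128165.

1.1282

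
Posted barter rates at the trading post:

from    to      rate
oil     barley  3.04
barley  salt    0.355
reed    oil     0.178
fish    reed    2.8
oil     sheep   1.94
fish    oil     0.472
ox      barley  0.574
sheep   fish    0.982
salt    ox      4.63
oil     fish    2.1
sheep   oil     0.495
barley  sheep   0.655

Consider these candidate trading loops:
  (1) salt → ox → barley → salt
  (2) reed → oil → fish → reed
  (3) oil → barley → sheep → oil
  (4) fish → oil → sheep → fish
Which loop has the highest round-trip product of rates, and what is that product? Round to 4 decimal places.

1.0466

(1) 4.63 × 0.574 × 0.355 = 0.94346
(2) 0.178 × 2.1 × 2.8 = 1.04664
(3) 3.04 × 0.655 × 0.495 = 0.98564
(4) 0.472 × 1.94 × 0.982 = 0.89920
Highest is cycle (2) at 1.0466 (>1, arbitrage).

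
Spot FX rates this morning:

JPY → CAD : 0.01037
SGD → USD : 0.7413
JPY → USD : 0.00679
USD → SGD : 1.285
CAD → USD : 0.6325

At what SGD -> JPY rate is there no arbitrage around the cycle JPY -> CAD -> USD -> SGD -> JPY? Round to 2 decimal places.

118.65

Known legs of the cycle: 0.01037 × 0.6325 × 1.285 = 0.008428347125
For no arbitrage the full-cycle product must be 1, so the missing rate is 1 / 0.008428347125 ≈ 118.6472.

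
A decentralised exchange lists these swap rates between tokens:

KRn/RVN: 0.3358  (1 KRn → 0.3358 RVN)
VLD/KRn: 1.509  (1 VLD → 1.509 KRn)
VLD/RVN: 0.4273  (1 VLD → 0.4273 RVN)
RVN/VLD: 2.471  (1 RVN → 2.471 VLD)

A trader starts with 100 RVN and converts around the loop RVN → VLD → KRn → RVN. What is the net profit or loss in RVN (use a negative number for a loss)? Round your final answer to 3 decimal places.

25.211

100 RVN × 2.471 = 247.1 VLD
247.1 VLD × 1.509 = 372.8739 KRn
372.8739 KRn × 0.3358 = 125.21105562 RVN
Net change: 125.21105562 − 100 = 25.21105562 RVN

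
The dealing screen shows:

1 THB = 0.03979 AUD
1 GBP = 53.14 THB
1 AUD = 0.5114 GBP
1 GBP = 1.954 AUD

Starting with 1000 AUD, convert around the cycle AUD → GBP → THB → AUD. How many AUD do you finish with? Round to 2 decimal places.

1081.32

1000 AUD × 0.5114 = 511.4 GBP
511.4 GBP × 53.14 = 27175.796 THB
27175.796 THB × 0.03979 = 1081.32492284 AUD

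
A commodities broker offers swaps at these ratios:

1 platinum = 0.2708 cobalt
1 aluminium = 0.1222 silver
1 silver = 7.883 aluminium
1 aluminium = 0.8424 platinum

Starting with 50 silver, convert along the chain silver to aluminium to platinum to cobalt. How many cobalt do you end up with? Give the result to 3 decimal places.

89.914

50 silver × 7.883 = 394.15 aluminium
394.15 aluminium × 0.8424 = 332.03196 platinum
332.03196 platinum × 0.2708 = 89.914254768 cobalt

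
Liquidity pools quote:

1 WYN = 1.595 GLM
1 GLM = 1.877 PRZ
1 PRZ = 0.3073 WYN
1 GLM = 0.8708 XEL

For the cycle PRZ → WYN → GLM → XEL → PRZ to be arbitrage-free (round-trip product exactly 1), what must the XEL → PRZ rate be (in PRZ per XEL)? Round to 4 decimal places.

Known legs of the cycle: 0.3073 × 1.595 × 0.8708 = 0.4268169598
For no arbitrage the full-cycle product must be 1, so the missing rate is 1 / 0.4268169598 ≈ 2.342925.

2.3429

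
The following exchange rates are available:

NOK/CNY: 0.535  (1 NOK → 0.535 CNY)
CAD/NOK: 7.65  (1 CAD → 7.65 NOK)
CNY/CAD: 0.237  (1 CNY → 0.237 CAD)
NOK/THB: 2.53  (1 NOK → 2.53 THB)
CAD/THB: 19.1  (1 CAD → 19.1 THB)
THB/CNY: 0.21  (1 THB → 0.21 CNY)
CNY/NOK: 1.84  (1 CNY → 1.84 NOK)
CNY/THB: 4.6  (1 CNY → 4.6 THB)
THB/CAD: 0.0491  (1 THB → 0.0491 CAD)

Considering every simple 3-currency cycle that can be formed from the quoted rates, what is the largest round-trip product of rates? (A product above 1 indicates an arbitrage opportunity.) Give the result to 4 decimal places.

0.9776

THB→CNY→NOK→THB: 0.21 × 1.84 × 2.53 = 0.97759
CNY→CAD→NOK→CNY: 0.237 × 7.65 × 0.535 = 0.96998
THB→CNY→CAD→THB: 0.21 × 0.237 × 19.1 = 0.95061
THB→CAD→NOK→THB: 0.0491 × 7.65 × 2.53 = 0.95031
Maximum is THB→CNY→NOK→THB at 0.9776; no arbitrage — every cycle loses value.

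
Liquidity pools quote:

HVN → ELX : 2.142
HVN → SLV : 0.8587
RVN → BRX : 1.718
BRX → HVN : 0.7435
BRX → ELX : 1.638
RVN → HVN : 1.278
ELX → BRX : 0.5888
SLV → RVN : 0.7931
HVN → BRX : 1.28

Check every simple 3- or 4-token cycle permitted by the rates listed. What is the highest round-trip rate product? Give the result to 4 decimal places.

0.9377

ELX→BRX→HVN→ELX: 0.5888 × 0.7435 × 2.142 = 0.93771
RVN→HVN→SLV→RVN: 1.278 × 0.8587 × 0.7931 = 0.87036
RVN→BRX→HVN→SLV→RVN: 1.718 × 0.7435 × 0.8587 × 0.7931 = 0.86991
Maximum is ELX→BRX→HVN→ELX at 0.9377; no arbitrage — every cycle loses value.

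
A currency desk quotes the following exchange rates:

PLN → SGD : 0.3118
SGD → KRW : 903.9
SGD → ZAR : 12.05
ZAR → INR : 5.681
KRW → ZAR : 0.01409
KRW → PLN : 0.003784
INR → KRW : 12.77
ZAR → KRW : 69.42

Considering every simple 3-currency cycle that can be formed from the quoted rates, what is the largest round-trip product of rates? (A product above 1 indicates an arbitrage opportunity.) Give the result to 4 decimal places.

SGD→KRW→PLN→SGD: 903.9 × 0.003784 × 0.3118 = 1.06647
ZAR→INR→KRW→ZAR: 5.681 × 12.77 × 0.01409 = 1.02218
Maximum is SGD→KRW→PLN→SGD at 1.0665; arbitrage exists.

1.0665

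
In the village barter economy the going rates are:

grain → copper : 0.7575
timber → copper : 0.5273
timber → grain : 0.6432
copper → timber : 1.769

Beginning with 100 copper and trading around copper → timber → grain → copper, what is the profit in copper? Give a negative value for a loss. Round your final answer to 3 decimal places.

100 copper × 1.769 = 176.9 timber
176.9 timber × 0.6432 = 113.78208 grain
113.78208 grain × 0.7575 = 86.1899256 copper
Net change: 86.1899256 − 100 = -13.8100744 copper

-13.810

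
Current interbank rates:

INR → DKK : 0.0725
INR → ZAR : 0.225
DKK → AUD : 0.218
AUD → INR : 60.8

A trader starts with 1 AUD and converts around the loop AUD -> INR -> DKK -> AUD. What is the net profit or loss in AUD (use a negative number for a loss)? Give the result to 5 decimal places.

-0.03906

1 AUD × 60.8 = 60.8 INR
60.8 INR × 0.0725 = 4.408 DKK
4.408 DKK × 0.218 = 0.960944 AUD
Net change: 0.960944 − 1 = -0.039056 AUD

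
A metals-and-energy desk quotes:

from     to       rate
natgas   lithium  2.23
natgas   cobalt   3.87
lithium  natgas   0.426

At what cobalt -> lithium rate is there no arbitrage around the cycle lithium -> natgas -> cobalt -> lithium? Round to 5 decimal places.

0.60657

Known legs of the cycle: 0.426 × 3.87 = 1.64862
For no arbitrage the full-cycle product must be 1, so the missing rate is 1 / 1.64862 ≈ 0.6065679.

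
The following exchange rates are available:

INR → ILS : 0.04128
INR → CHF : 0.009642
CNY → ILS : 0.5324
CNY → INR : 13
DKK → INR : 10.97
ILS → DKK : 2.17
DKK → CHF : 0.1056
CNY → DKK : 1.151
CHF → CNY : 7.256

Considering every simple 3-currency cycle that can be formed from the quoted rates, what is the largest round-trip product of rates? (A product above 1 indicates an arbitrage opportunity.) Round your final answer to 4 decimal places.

ILS→DKK→INR→ILS: 2.17 × 10.97 × 0.04128 = 0.98267
CNY→INR→CHF→CNY: 13 × 0.009642 × 7.256 = 0.90951
DKK→CHF→CNY→DKK: 0.1056 × 7.256 × 1.151 = 0.88193
Maximum is ILS→DKK→INR→ILS at 0.9827; no arbitrage — every cycle loses value.

0.9827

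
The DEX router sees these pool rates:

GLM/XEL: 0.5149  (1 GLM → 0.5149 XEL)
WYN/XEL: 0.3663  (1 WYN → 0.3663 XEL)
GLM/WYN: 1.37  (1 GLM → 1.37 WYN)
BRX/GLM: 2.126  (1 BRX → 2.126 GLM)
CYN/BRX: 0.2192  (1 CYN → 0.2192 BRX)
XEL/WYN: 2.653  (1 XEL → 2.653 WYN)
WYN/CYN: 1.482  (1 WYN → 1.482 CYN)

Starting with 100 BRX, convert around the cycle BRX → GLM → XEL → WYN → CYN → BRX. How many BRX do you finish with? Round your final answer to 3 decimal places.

100 BRX × 2.126 = 212.6 GLM
212.6 GLM × 0.5149 = 109.46774 XEL
109.46774 XEL × 2.653 = 290.41791422 WYN
290.41791422 WYN × 1.482 = 430.39934887404 CYN
430.39934887404 CYN × 0.2192 = 94.343537273189568 BRX

94.344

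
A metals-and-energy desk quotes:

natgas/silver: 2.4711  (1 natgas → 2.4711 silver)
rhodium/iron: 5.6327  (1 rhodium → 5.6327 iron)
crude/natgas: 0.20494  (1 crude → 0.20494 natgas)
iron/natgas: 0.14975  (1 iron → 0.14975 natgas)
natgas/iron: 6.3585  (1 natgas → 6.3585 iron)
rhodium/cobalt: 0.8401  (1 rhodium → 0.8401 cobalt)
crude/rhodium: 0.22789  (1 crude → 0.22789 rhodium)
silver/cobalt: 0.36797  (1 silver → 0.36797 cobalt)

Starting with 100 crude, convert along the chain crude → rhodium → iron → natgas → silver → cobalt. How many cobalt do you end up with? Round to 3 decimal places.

100 crude × 0.22789 = 22.789 rhodium
22.789 rhodium × 5.6327 = 128.3636003 iron
128.3636003 iron × 0.14975 = 19.222449144925 natgas
19.222449144925 natgas × 2.4711 = 47.5005940820241675 silver
47.5005940820241675 silver × 0.36797 = 17.478793604362432914975 cobalt

17.479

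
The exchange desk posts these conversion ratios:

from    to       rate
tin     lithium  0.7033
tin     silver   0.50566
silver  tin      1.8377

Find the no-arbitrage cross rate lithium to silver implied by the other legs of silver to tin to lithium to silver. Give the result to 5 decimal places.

0.77372

Known legs of the cycle: 1.8377 × 0.7033 = 1.29245441
For no arbitrage the full-cycle product must be 1, so the missing rate is 1 / 1.29245441 ≈ 0.7737217.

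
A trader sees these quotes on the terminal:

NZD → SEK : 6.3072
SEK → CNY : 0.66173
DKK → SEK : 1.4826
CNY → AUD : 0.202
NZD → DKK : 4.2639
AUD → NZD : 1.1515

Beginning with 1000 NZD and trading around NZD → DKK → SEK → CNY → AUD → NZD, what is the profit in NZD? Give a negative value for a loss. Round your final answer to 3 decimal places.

1000 NZD × 4.2639 = 4263.9 DKK
4263.9 DKK × 1.4826 = 6321.65814 SEK
6321.65814 SEK × 0.66173 = 4183.2308409822 CNY
4183.2308409822 CNY × 0.202 = 845.0126298784044 AUD
845.0126298784044 AUD × 1.1515 = 973.0320433049826666 NZD
Net change: 973.0320433049826666 − 1000 = -26.9679566950173334 NZD

-26.968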